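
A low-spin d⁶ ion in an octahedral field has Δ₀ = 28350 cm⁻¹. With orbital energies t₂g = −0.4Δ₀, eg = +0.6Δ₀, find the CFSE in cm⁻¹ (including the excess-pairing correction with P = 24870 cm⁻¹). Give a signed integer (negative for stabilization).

Configuration: t₂g⁶ eg⁰.
The orbital stabilization is -2.4Δ₀ = -2.4 × 28350 = -68040 cm⁻¹.
Pairing penalty: 3 pairs vs 1 in the high-spin reference → 2 extra × P = 49740 cm⁻¹.
Net CFSE = -68040 + 49740 = -18300 cm⁻¹.

-18300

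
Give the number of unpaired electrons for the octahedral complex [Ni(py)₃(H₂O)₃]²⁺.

Ligand charges: 3×(+0) from py and 3×(+0) from H₂O sum to +0; with overall charge +2, Ni is +2.
Ni sits in group 10; removing 2 electrons leaves Ni²⁺ with 10 − 2 = 8 d electrons.
Configuration: t₂g⁶ eg², giving 2 unpaired electrons.

2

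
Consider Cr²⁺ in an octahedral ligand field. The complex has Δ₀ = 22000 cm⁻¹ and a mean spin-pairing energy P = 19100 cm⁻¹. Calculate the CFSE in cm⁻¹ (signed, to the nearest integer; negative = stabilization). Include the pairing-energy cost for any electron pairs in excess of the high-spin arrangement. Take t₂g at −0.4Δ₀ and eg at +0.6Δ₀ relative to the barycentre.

-16100

Cr²⁺: group 6, so d-count = 6 − 2 = 4.
With Δ₀ > P the complex is low-spin.
That gives t₂g⁴ eg⁰.
Orbital CFSE = -1.6Δ₀ = -1.6 × 22000 = -35200 cm⁻¹.
Excess pairs vs high-spin: 1 − 0 = 1; pairing cost = +19100 cm⁻¹.
Net CFSE = -35200 + 19100 = -16100 cm⁻¹.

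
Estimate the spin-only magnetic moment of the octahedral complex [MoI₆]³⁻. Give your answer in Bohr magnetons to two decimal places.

Each I⁻ contributes -1; 6 × (-1) = -6. With overall charge -3, Mo is in the +3 oxidation state.
Group 6 minus oxidation state +3 gives a d³ configuration for Mo³⁺.
For octahedral d³ the high- and low-spin configurations coincide.
Configuration: t₂g³ eg⁰ → 3 unpaired electrons.
μ(spin-only) = √[3(3+2)] = √15 ≈ 3.87 Bohr magnetons.

3.87 Bohr magnetons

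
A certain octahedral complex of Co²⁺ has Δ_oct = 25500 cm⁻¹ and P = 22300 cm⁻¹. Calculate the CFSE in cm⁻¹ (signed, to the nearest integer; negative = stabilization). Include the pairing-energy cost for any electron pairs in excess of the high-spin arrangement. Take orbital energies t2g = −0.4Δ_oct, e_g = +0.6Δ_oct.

-23600

Co sits in group 9; removing 2 electrons leaves Co²⁺ with 9 − 2 = 7 d electrons.
Δ_oct > P, so pairing is preferred: the ground state is low-spin.
That gives t2g^6 e_g^1.
Orbital CFSE = -1.8Δ_oct = -1.8 × 25500 = -45900 cm⁻¹.
Excess pairs vs high-spin: 3 − 2 = 1; pairing cost = +22300 cm⁻¹.
Net CFSE = -45900 + 22300 = -23600 cm⁻¹.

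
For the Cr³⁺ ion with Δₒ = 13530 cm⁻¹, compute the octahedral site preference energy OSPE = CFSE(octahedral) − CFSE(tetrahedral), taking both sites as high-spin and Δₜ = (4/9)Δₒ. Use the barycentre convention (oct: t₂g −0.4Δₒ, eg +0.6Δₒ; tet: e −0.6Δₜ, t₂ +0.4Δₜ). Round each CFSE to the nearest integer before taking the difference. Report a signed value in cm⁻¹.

Group 6 minus oxidation state +3 gives a d³ configuration for Cr³⁺.
Octahedral high-spin t₂g³ eg⁰: CFSE = -1.2 × 13530 = -16236 cm⁻¹.
In a tetrahedral site the filling is e² t₂¹: CFSE(tet) = -0.8Δₜ = -0.8 × (4/9)(13530) = -4811 cm⁻¹.
OSPE = CFSE(oct) − CFSE(tet) = -16236 − (-4811) = -11425 cm⁻¹.

-11425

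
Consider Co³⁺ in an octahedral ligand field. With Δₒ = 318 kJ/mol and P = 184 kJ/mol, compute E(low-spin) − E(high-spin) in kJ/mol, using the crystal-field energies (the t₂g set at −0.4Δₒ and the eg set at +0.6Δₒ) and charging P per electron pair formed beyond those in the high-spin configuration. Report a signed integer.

-268

Group 9 minus oxidation state +3 gives a d⁶ configuration for Co³⁺.
High-spin d⁶ fills as t₂g⁴ eg² with CFSE 4(−0.4) + 2(+0.6) = -0.4Δₒ = -127 kJ/mol.
Low-spin: t₂g⁶ eg⁰, orbital CFSE = -2.4Δₒ = -763 kJ/mol; plus 2 excess pairs × P = +368 kJ/mol; total -395 kJ/mol.
E(LS) − E(HS) = -395 − (-127) = -268 kJ/mol.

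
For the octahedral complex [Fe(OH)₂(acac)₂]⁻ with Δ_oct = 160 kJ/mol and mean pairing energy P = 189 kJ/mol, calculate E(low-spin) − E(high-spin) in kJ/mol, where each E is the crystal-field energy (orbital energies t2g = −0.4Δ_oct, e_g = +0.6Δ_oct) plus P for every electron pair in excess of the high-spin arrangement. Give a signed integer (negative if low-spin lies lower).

Ligand charges: 2×(-1) from OH⁻ and 2×(-1) from acac⁻ sum to -4; with overall charge -1, Fe is +3.
Fe³⁺: group 8, so d-count = 8 − 3 = 5.
In the high-spin limit (t2g^3 e_g^2) the orbital term is 0.0Δ_oct = 0 kJ/mol, with no excess pairing.
Low-spin t2g^5 e_g^0 gives -2.0Δ_oct = -320 kJ/mol, but forming 2 extra pairs costs 2P = 378 kJ/mol, so E(LS) = -320 + 378 = 58 kJ/mol.
The difference is 58 − (0) = 58 kJ/mol, so high-spin lies lower.

58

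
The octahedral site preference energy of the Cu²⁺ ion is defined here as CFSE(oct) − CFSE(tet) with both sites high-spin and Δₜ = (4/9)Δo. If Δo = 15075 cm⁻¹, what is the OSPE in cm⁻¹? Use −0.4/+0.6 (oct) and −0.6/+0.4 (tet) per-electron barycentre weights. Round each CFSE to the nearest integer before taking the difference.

-6365

Cu²⁺: group 11, so d-count = 11 − 2 = 9.
Octahedral high-spin t₂g⁶ eg³: CFSE = -0.6 × 15075 = -9045 cm⁻¹.
Tetrahedral e⁴ t₂⁵ gives -0.4Δₜ = -0.4 × (4/9) × 15075 = -2680 cm⁻¹.
OSPE = -9045 − (-2680) = -6365 cm⁻¹.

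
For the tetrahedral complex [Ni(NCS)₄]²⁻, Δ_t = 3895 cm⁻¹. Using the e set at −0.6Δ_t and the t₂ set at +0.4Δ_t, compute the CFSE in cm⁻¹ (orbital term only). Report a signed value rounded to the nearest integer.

Each NCS⁻ contributes -1; 4 × (-1) = -4. With overall charge -2, Ni is in the +2 oxidation state.
Group 10 minus oxidation state +2 gives a d⁸ configuration for Ni²⁺.
Tetrahedral fields are weak (Δₜ ≈ 4/9 Δₒ), so electrons fill high-spin.
Configuration: e⁴ t₂⁴.
CFSE(orbital) = 4×(-0.6Δ_t) + 4×(0.4Δ_t) = -0.8Δ_t; with Δ_t = 3895 cm⁻¹ that is -3116 cm⁻¹.

-3116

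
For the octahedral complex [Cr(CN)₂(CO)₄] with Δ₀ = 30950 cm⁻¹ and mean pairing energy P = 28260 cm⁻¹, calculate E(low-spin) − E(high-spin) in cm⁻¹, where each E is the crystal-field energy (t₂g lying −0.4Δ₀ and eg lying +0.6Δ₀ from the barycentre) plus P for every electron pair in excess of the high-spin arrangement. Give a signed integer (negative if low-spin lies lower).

-2690

Ligand charges: 2×(-1) from CN⁻ and 4×(+0) from CO sum to -2; with overall charge +0, Cr is +2.
Cr is in group 6, so Cr²⁺ is d⁴ (6 − 2 = 4).
High-spin d⁴ fills as t₂g³ eg¹ with CFSE 3(−0.4) + 1(+0.6) = -0.6Δ₀ = -18570 cm⁻¹.
For low-spin the configuration is t₂g⁴ eg⁰: orbital energy -1.6 × 30950 = -49520 cm⁻¹, and 1 additional pair relative to high-spin adds 28260 cm⁻¹, giving -21260 cm⁻¹.
E(LS) − E(HS) = -21260 − (-18570) = -2690 cm⁻¹.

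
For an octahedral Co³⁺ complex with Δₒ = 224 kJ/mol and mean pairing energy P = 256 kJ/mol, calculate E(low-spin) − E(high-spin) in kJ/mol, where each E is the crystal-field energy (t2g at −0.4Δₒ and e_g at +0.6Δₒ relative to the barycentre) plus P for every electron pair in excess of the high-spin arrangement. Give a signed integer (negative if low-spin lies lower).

Co sits in group 9; removing 3 electrons leaves Co³⁺ with 9 − 3 = 6 d electrons.
High-spin: t2g^4 e_g^2, CFSE = -0.4Δₒ = -90 kJ/mol.
Low-spin: t2g^6 e_g^0, orbital CFSE = -2.4Δₒ = -538 kJ/mol; plus 2 excess pairs × P = +512 kJ/mol; total -26 kJ/mol.
The difference is -26 − (-90) = 64 kJ/mol, so high-spin lies lower.

64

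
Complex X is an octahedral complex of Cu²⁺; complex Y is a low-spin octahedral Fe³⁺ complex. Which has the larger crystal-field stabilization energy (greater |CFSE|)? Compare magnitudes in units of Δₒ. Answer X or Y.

X: Cu²⁺: group 11, so d-count = 11 − 2 = 9; For octahedral d⁹ the high- and low-spin configurations coincide; t₂g⁶ eg³, CFSE = -0.6Δₒ.
Y: Fe³⁺: group 8, so d-count = 8 − 3 = 5; t2g^5 e_g^0, CFSE = -2.0Δₒ.
So Y has the larger |CFSE|.

Y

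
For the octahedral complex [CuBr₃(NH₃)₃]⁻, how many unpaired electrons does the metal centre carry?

Ligand charges: 3×(-1) from Br⁻ and 3×(+0) from NH₃ sum to -3; with overall charge -1, Cu is +2.
Cu²⁺: group 11, so d-count = 11 − 2 = 9.
Configuration: t2g^6 e_g^3, giving 1 unpaired electron.

1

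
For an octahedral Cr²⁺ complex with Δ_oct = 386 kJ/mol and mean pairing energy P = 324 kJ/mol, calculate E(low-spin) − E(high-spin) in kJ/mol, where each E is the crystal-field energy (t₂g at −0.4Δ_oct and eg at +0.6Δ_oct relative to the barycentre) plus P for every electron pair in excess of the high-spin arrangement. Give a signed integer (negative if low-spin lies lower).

-62

Cr is in group 6, so Cr²⁺ is d⁴ (6 − 2 = 4).
High-spin d⁴ fills as t₂g³ eg¹ with CFSE 3(−0.4) + 1(+0.6) = -0.6Δ_oct = -232 kJ/mol.
Low-spin t₂g⁴ eg⁰ gives -1.6Δ_oct = -618 kJ/mol, but forming 1 extra pair costs 1P = 324 kJ/mol, so E(LS) = -618 + 324 = -294 kJ/mol.
The difference is -294 − (-232) = -62 kJ/mol, so low-spin lies lower.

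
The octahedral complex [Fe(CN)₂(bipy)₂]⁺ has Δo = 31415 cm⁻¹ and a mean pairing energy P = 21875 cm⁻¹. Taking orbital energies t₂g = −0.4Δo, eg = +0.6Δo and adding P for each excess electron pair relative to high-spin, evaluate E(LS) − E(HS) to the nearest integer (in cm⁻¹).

Ligand charges: 2×(-1) from CN⁻ and 2×(+0) from bipy sum to -2; with overall charge +1, Fe is +3.
Fe sits in group 8; removing 3 electrons leaves Fe³⁺ with 8 − 3 = 5 d electrons.
High-spin d⁵ fills as t₂g³ eg² with CFSE 3(−0.4) + 2(+0.6) = 0.0Δo = 0 cm⁻¹.
Low-spin: t₂g⁵ eg⁰, orbital CFSE = -2.0Δo = -62830 cm⁻¹; plus 2 excess pairs × P = +43750 cm⁻¹; total -19080 cm⁻¹.
The difference is -19080 − (0) = -19080 cm⁻¹, so low-spin lies lower.

-19080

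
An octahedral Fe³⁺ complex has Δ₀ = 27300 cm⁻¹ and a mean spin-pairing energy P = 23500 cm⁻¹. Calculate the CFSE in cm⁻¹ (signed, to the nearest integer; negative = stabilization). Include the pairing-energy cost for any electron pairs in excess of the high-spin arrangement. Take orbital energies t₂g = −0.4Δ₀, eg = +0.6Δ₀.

Group 8 minus oxidation state +3 gives a d⁵ configuration for Fe³⁺.
With Δ₀ > P the complex is low-spin.
That gives t₂g⁵ eg⁰.
Orbital CFSE = -2.0Δ₀ = -2.0 × 27300 = -54600 cm⁻¹.
Excess pairs vs high-spin: 2 − 0 = 2; pairing cost = +47000 cm⁻¹.
Net CFSE = -54600 + 47000 = -7600 cm⁻¹.

-7600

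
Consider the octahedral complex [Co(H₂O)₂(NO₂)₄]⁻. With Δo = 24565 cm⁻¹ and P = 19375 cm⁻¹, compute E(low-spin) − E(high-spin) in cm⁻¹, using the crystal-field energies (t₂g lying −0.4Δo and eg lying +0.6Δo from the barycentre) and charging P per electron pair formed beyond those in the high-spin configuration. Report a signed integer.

-10380

Ligand charges: 2×(+0) from H₂O and 4×(-1) from NO₂⁻ sum to -4; with overall charge -1, Co is +3.
Co is in group 9, so Co³⁺ is d⁶ (9 − 3 = 6).
High-spin d⁶ fills as t₂g⁴ eg² with CFSE 4(−0.4) + 2(+0.6) = -0.4Δo = -9826 cm⁻¹.
Low-spin: t₂g⁶ eg⁰, orbital CFSE = -2.4Δo = -58956 cm⁻¹; plus 2 excess pairs × P = +38750 cm⁻¹; total -20206 cm⁻¹.
The difference is -20206 − (-9826) = -10380 cm⁻¹, so low-spin lies lower.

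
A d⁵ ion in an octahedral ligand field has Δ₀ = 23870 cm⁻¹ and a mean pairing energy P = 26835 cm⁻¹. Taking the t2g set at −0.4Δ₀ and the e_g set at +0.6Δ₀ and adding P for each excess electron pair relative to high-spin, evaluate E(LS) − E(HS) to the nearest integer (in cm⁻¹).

5930

High-spin: t2g^3 e_g^2, CFSE = 0.0Δ₀ = 0 cm⁻¹.
Low-spin: t2g^5 e_g^0, orbital CFSE = -2.0Δ₀ = -47740 cm⁻¹; plus 2 excess pairs × P = +53670 cm⁻¹; total 5930 cm⁻¹.
E(LS) − E(HS) = 5930 − (0) = 5930 cm⁻¹.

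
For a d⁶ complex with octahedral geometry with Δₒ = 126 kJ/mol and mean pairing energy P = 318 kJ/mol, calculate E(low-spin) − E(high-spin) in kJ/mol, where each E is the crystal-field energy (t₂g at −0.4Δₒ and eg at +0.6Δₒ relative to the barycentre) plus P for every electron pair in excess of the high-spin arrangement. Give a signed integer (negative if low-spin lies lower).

384

High-spin: t₂g⁴ eg², CFSE = -0.4Δₒ = -50 kJ/mol.
Low-spin: t₂g⁶ eg⁰, orbital CFSE = -2.4Δₒ = -302 kJ/mol; plus 2 excess pairs × P = +636 kJ/mol; total 334 kJ/mol.
E(LS) − E(HS) = 334 − (-50) = 384 kJ/mol.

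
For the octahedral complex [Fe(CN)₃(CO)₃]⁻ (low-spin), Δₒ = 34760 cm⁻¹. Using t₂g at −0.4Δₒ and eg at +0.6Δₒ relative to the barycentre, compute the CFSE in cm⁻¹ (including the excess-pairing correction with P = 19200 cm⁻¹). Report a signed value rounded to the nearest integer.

Ligand charges: 3×(-1) from CN⁻ and 3×(+0) from CO sum to -3; with overall charge -1, Fe is +2.
Fe sits in group 8; removing 2 electrons leaves Fe²⁺ with 8 − 2 = 6 d electrons.
Electron filling gives t₂g⁶ eg⁰.
CFSE(orbital) = 6×(-0.4Δₒ) + 0×(0.6Δₒ) = -2.4Δₒ; with Δₒ = 34760 cm⁻¹ that is -83424 cm⁻¹.
Relative to high-spin t₂g⁴ eg² (1 paired), the low-spin configuration has 2 additional pairs, contributing +2 × 19200 = +38400 cm⁻¹.
Combining: -83424 + 38400 = -45024 cm⁻¹.

-45024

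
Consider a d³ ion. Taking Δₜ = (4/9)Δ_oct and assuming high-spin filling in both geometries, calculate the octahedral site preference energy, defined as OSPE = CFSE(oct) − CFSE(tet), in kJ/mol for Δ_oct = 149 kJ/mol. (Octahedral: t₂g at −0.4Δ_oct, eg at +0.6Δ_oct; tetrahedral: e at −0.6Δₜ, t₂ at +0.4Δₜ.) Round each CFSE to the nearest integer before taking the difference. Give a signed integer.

In an octahedral site d³ (HS) is t₂g³ eg⁰, giving CFSE(oct) = -1.2Δ_oct = -179 kJ/mol.
Tetrahedral: e² t₂¹, CFSE = 2(−0.6) + 1(+0.4) = -0.8Δₜ = -0.8 × (4/9) × 149 = -53 kJ/mol.
OSPE = CFSE(oct) − CFSE(tet) = -179 − (-53) = -126 kJ/mol.

-126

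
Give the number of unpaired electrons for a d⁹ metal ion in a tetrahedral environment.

With tetrahedral geometry the complex is necessarily high-spin.
Configuration: e⁴ t₂⁵, giving 1 unpaired electron.

1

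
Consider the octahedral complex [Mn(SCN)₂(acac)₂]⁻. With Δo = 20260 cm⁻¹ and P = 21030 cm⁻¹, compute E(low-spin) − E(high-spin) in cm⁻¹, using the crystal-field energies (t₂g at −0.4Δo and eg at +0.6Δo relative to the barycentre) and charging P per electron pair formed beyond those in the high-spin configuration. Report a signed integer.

Ligand charges: 2×(-1) from SCN⁻ and 2×(-1) from acac⁻ sum to -4; with overall charge -1, Mn is +3.
Mn sits in group 7; removing 3 electrons leaves Mn³⁺ with 7 − 3 = 4 d electrons.
High-spin d⁴ fills as t₂g³ eg¹ with CFSE 3(−0.4) + 1(+0.6) = -0.6Δo = -12156 cm⁻¹.
For low-spin the configuration is t₂g⁴ eg⁰: orbital energy -1.6 × 20260 = -32416 cm⁻¹, and 1 additional pair relative to high-spin adds 21030 cm⁻¹, giving -11386 cm⁻¹.
The difference is -11386 − (-12156) = 770 cm⁻¹, so high-spin lies lower.

770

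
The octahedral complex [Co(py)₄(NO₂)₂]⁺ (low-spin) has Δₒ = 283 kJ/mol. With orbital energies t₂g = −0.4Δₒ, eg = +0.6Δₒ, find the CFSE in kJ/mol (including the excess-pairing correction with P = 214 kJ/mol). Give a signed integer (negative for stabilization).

-251

Ligand charges: 4×(+0) from py and 2×(-1) from NO₂⁻ sum to -2; with overall charge +1, Co is +3.
Group 9 minus oxidation state +3 gives a d⁶ configuration for Co³⁺.
Configuration: t₂g⁶ eg⁰.
The orbital stabilization is -2.4Δₒ = -2.4 × 283 = -679 kJ/mol.
Relative to high-spin t₂g⁴ eg² (1 paired), the low-spin configuration has 2 additional pairs, contributing +2 × 214 = +428 kJ/mol.
Net CFSE = -679 + 428 = -251 kJ/mol.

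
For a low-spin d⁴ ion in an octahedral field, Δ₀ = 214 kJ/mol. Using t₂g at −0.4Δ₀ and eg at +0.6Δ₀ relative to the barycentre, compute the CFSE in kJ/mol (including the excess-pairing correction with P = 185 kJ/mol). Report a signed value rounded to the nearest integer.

Configuration: t₂g⁴ eg⁰.
Orbital CFSE = 4(-0.4) + 0(0.6) = -1.6Δ₀ = -1.6 × 214 = -342 kJ/mol.
Relative to high-spin t₂g³ eg¹ (0 paired), the low-spin configuration has 1 additional pair, contributing +1 × 185 = +185 kJ/mol.
Overall CFSE = -342 + 185 = -157 kJ/mol.

-157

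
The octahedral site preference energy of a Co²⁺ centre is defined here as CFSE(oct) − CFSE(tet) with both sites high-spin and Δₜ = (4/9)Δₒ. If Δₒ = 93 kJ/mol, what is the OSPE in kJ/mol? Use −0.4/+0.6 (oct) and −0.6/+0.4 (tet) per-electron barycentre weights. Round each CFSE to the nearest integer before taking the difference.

Co is in group 9, so Co²⁺ is d⁷ (9 − 2 = 7).
Octahedral (high-spin): t₂g⁵ eg², CFSE = 5(−0.4) + 2(+0.6) = -0.8Δₒ = -0.8 × 93 = -74 kJ/mol.
Tetrahedral e⁴ t₂³ gives -1.2Δₜ = -1.2 × (4/9) × 93 = -50 kJ/mol.
OSPE = -74 − (-50) = -24 kJ/mol.

-24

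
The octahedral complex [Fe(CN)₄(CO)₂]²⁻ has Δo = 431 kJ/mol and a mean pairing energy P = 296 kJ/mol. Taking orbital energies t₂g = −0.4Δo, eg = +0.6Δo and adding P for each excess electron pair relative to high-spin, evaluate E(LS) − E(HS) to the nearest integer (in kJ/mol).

Ligand charges: 4×(-1) from CN⁻ and 2×(+0) from CO sum to -4; with overall charge -2, Fe is +2.
Group 8 minus oxidation state +2 gives a d⁶ configuration for Fe²⁺.
High-spin d⁶ fills as t₂g⁴ eg² with CFSE 4(−0.4) + 2(+0.6) = -0.4Δo = -172 kJ/mol.
Low-spin: t₂g⁶ eg⁰, orbital CFSE = -2.4Δo = -1034 kJ/mol; plus 2 excess pairs × P = +592 kJ/mol; total -442 kJ/mol.
The difference is -442 − (-172) = -270 kJ/mol, so low-spin lies lower.

-270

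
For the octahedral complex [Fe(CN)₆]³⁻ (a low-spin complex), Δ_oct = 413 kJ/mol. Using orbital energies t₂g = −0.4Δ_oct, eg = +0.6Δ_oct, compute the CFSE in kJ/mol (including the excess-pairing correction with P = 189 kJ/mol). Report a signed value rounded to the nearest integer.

-448

Each CN⁻ contributes -1; 6 × (-1) = -6. With overall charge -3, Fe is in the +3 oxidation state.
Fe sits in group 8; removing 3 electrons leaves Fe³⁺ with 8 − 3 = 5 d electrons.
Configuration: t₂g⁵ eg⁰.
Orbital CFSE = 5(-0.4) + 0(0.6) = -2.0Δ_oct = -2.0 × 413 = -826 kJ/mol.
Relative to high-spin t₂g³ eg² (0 paired), the low-spin configuration has 2 additional pairs, contributing +2 × 189 = +378 kJ/mol.
Net CFSE = -826 + 378 = -448 kJ/mol.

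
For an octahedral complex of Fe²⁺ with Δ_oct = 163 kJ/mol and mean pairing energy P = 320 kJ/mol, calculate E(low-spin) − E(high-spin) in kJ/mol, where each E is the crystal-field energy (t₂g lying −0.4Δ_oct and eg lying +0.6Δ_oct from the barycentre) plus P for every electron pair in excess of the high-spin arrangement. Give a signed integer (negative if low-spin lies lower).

Group 8 minus oxidation state +2 gives a d⁶ configuration for Fe²⁺.
High-spin d⁶ fills as t₂g⁴ eg² with CFSE 4(−0.4) + 2(+0.6) = -0.4Δ_oct = -65 kJ/mol.
Low-spin: t₂g⁶ eg⁰, orbital CFSE = -2.4Δ_oct = -391 kJ/mol; plus 2 excess pairs × P = +640 kJ/mol; total 249 kJ/mol.
Thus E(LS) − E(HS) = 314 kJ/mol.

314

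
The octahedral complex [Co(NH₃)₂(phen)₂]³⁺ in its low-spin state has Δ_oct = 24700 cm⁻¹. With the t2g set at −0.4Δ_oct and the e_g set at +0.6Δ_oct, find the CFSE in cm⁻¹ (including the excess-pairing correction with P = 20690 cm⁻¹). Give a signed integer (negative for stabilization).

Ligand charges: 2×(+0) from NH₃ and 2×(+0) from phen sum to +0; with overall charge +3, Co is +3.
Group 9 minus oxidation state +3 gives a d⁶ configuration for Co³⁺.
Electron filling gives t2g^6 e_g^0.
The orbital stabilization is -2.4Δ_oct = -2.4 × 24700 = -59280 cm⁻¹.
Relative to high-spin t2g^4 e_g^2 (1 paired), the low-spin configuration has 2 additional pairs, contributing +2 × 20690 = +41380 cm⁻¹.
Combining: -59280 + 41380 = -17900 cm⁻¹.

-17900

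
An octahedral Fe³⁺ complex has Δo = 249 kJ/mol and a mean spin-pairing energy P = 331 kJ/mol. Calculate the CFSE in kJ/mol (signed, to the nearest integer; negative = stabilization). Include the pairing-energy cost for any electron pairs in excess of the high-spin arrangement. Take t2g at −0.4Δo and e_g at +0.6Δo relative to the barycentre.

0

Fe is in group 8, so Fe³⁺ is d⁵ (8 − 3 = 5).
Here Δo < P (249 < 331), so the high-spin state is favoured.
Configuration: t2g^3 e_g^2.
Orbital CFSE = 0.0Δo = 0.0 × 249 = 0 kJ/mol.
High-spin has no excess pairs, so no pairing correction applies.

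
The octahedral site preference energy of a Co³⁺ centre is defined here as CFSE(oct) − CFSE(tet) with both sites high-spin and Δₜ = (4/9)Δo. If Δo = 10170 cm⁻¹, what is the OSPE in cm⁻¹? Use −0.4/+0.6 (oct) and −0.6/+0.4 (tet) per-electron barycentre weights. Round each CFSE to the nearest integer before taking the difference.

Co sits in group 9; removing 3 electrons leaves Co³⁺ with 9 − 3 = 6 d electrons.
Octahedral high-spin t2g^4 e_g^2: CFSE = -0.4 × 10170 = -4068 cm⁻¹.
Tetrahedral: e^3 t2^3, CFSE = 3(−0.6) + 3(+0.4) = -0.6Δₜ = -0.6 × (4/9) × 10170 = -2712 cm⁻¹.
OSPE = CFSE(oct) − CFSE(tet) = -4068 − (-2712) = -1356 cm⁻¹.

-1356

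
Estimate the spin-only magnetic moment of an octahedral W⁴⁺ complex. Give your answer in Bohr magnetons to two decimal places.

W sits in group 6; removing 4 electrons leaves W⁴⁺ with 6 − 4 = 2 d electrons.
For octahedral d² the high- and low-spin configurations coincide.
Configuration: t₂g² eg⁰ → 2 unpaired electrons.
μ(spin-only) = √[2(2+2)] = √8 ≈ 2.83 Bohr magnetons.

2.83 Bohr magnetons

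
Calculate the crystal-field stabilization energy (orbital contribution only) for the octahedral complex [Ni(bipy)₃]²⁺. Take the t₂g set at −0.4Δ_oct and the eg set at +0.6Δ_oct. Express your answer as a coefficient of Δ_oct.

-1.2 Δ_oct

bipy is neutral, so the +2 overall charge sits on Ni: oxidation state +2.
Ni²⁺: group 10, so d-count = 10 − 2 = 8.
Configuration: t₂g⁶ eg².
CFSE = 6(-0.4Δ_oct) + 2(0.6Δ_oct) = -2.4Δ_oct + 1.2Δ_oct = -1.2Δ_oct.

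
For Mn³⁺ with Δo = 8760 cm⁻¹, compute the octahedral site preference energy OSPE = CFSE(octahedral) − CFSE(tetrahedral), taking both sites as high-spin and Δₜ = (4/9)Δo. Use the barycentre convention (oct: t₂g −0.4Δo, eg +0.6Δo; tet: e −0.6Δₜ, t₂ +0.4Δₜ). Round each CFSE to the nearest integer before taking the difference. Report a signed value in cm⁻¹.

Mn is in group 7, so Mn³⁺ is d⁴ (7 − 3 = 4).
Octahedral high-spin t2g^3 e_g^1: CFSE = -0.6 × 8760 = -5256 cm⁻¹.
Tetrahedral e^2 t2^2 gives -0.4Δₜ = -0.4 × (4/9) × 8760 = -1557 cm⁻¹.
OSPE = -5256 − (-1557) = -3699 cm⁻¹.

-3699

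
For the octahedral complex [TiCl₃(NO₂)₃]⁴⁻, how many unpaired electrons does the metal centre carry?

Ligand charges: 3×(-1) from Cl⁻ and 3×(-1) from NO₂⁻ sum to -6; with overall charge -4, Ti is +2.
Group 4 minus oxidation state +2 gives a d² configuration for Ti²⁺.
Configuration: t₂g² eg⁰, giving 2 unpaired electrons.

2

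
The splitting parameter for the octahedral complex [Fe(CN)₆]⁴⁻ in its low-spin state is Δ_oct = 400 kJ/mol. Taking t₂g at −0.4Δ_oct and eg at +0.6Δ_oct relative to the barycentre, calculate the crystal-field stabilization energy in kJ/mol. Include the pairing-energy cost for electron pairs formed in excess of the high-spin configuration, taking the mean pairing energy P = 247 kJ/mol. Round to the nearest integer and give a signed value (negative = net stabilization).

Each CN⁻ contributes -1; 6 × (-1) = -6. With overall charge -4, Fe is in the +2 oxidation state.
Fe sits in group 8; removing 2 electrons leaves Fe²⁺ with 8 − 2 = 6 d electrons.
The d⁶ electrons fill as t₂g⁶ eg⁰.
Orbital CFSE = 6(-0.4) + 0(0.6) = -2.4Δ_oct = -2.4 × 400 = -960 kJ/mol.
Pairing penalty: 3 pairs vs 1 in the high-spin reference → 2 extra × P = 494 kJ/mol.
Net CFSE = -960 + 494 = -466 kJ/mol.

-466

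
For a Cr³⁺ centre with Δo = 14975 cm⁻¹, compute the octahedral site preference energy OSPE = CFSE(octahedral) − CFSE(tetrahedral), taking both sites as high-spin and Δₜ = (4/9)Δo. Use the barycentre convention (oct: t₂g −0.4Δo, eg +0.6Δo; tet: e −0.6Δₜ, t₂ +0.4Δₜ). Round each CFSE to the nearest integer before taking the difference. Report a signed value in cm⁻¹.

-12646

Cr sits in group 6; removing 3 electrons leaves Cr³⁺ with 6 − 3 = 3 d electrons.
In an octahedral site d³ (HS) is t₂g³ eg⁰, giving CFSE(oct) = -1.2Δo = -17970 cm⁻¹.
Tetrahedral e² t₂¹ gives -0.8Δₜ = -0.8 × (4/9) × 14975 = -5324 cm⁻¹.
Subtracting, OSPE = -17970 − (-5324) = -12646 cm⁻¹.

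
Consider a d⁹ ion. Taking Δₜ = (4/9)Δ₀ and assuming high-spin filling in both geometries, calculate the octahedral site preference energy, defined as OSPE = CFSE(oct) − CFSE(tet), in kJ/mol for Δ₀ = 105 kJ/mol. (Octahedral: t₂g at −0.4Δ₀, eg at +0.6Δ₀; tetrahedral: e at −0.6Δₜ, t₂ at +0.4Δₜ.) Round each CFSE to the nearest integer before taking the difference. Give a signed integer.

In an octahedral site d⁹ (HS) is t₂g⁶ eg³, giving CFSE(oct) = -0.6Δ₀ = -63 kJ/mol.
Tetrahedral: e⁴ t₂⁵, CFSE = 4(−0.6) + 5(+0.4) = -0.4Δₜ = -0.4 × (4/9) × 105 = -19 kJ/mol.
Subtracting, OSPE = -63 − (-19) = -44 kJ/mol.

-44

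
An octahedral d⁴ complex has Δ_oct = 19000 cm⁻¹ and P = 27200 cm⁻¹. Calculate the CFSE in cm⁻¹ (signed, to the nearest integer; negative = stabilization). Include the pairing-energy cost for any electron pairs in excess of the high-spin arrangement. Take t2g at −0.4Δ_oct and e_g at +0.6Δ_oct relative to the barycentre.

Here Δ_oct < P (19000 < 27200), so the high-spin state is favoured.
That gives t2g^3 e_g^1.
Orbital CFSE = -0.6Δ_oct = -0.6 × 19000 = -11400 cm⁻¹.
High-spin has no excess pairs, so no pairing correction applies.

-11400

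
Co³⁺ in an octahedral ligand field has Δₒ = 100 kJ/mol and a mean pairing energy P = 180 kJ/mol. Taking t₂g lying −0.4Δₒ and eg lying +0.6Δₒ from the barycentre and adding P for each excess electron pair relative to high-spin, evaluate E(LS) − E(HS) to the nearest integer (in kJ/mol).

Co³⁺: group 9, so d-count = 9 − 3 = 6.
In the high-spin limit (t₂g⁴ eg²) the orbital term is -0.4Δₒ = -40 kJ/mol, with no excess pairing.
Low-spin: t₂g⁶ eg⁰, orbital CFSE = -2.4Δₒ = -240 kJ/mol; plus 2 excess pairs × P = +360 kJ/mol; total 120 kJ/mol.
The difference is 120 − (-40) = 160 kJ/mol, so high-spin lies lower.

160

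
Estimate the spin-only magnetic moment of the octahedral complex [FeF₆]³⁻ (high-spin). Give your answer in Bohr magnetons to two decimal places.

5.92 Bohr magnetons

Each F⁻ contributes -1; 6 × (-1) = -6. With overall charge -3, Fe is in the +3 oxidation state.
Fe is in group 8, so Fe³⁺ is d⁵ (8 − 3 = 5).
Configuration: t2g^3 e_g^2 → 5 unpaired electrons.
μ(spin-only) = √[5(5+2)] = √35 ≈ 5.92 Bohr magnetons.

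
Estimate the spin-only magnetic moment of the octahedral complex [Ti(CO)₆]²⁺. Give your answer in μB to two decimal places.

CO is neutral, so the +2 overall charge sits on Ti: oxidation state +2.
Ti is in group 4, so Ti²⁺ is d² (4 − 2 = 2).
For octahedral d² the high- and low-spin configurations coincide.
Configuration: t₂g² eg⁰ → 2 unpaired electrons.
μ(spin-only) = √[2(2+2)] = √8 ≈ 2.83 μB.

2.83 μB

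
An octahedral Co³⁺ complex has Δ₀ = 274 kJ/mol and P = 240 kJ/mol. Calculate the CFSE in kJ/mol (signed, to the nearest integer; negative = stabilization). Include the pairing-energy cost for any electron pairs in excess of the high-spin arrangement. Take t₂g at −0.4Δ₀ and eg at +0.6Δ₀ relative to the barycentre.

-178

Co³⁺: group 9, so d-count = 9 − 3 = 6.
Δ₀ > P, so pairing is preferred: the ground state is low-spin.
Filling d⁶ accordingly: t₂g⁶ eg⁰.
Orbital CFSE = -2.4Δ₀ = -2.4 × 274 = -658 kJ/mol.
Excess pairs vs high-spin: 3 − 1 = 2; pairing cost = +480 kJ/mol.
Net CFSE = -658 + 480 = -178 kJ/mol.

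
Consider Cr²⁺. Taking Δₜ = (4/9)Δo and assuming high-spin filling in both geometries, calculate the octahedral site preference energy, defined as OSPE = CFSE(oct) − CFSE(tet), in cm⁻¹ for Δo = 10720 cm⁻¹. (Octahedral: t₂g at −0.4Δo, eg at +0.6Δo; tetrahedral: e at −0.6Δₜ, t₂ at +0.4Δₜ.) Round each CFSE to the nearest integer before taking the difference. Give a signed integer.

Group 6 minus oxidation state +2 gives a d⁴ configuration for Cr²⁺.
In an octahedral site d⁴ (HS) is t₂g³ eg¹, giving CFSE(oct) = -0.6Δo = -6432 cm⁻¹.
Tetrahedral: e² t₂², CFSE = 2(−0.6) + 2(+0.4) = -0.4Δₜ = -0.4 × (4/9) × 10720 = -1906 cm⁻¹.
Subtracting, OSPE = -6432 − (-1906) = -4526 cm⁻¹.

-4526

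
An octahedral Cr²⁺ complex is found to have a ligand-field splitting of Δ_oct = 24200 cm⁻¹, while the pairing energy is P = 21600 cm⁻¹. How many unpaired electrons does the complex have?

Cr sits in group 6; removing 2 electrons leaves Cr²⁺ with 6 − 2 = 4 d electrons.
Here Δ_oct > P (24200 > 21600), so the low-spin state is favoured.
Filling d⁴ accordingly: t₂g⁴ eg⁰.
Unpaired electrons: 2.

2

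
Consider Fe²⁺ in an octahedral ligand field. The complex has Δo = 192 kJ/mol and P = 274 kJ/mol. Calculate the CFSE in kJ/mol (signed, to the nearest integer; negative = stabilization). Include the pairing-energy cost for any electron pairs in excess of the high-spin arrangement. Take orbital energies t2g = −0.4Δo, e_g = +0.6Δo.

Fe²⁺: group 8, so d-count = 8 − 2 = 6.
Since Δo = 192 kJ/mol < P = 274 kJ/mol, the complex adopts the high-spin configuration.
That gives t2g^4 e_g^2.
Orbital CFSE = -0.4Δo = -0.4 × 192 = -77 kJ/mol.
High-spin has no excess pairs, so no pairing correction applies.

-77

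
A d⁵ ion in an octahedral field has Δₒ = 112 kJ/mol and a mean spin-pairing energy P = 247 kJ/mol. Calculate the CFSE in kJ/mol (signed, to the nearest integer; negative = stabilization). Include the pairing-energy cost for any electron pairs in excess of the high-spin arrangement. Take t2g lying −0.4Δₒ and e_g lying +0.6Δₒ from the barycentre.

Since Δₒ = 112 kJ/mol < P = 247 kJ/mol, the complex adopts the high-spin configuration.
Filling d⁵ accordingly: t2g^3 e_g^2.
Orbital CFSE = 0.0Δₒ = 0.0 × 112 = 0 kJ/mol.
High-spin has no excess pairs, so no pairing correction applies.

0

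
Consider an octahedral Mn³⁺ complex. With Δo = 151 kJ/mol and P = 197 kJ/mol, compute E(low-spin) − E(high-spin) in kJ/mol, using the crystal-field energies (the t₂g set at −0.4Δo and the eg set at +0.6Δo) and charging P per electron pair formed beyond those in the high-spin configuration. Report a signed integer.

46

Mn sits in group 7; removing 3 electrons leaves Mn³⁺ with 7 − 3 = 4 d electrons.
High-spin: t₂g³ eg¹, CFSE = -0.6Δo = -91 kJ/mol.
Low-spin: t₂g⁴ eg⁰, orbital CFSE = -1.6Δo = -242 kJ/mol; plus 1 excess pair × P = +197 kJ/mol; total -45 kJ/mol.
Thus E(LS) − E(HS) = 46 kJ/mol.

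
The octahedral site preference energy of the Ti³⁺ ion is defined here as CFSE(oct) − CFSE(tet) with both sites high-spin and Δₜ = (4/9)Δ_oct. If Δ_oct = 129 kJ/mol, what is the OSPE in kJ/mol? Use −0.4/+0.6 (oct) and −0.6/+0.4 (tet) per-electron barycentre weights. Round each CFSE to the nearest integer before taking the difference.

-18

Ti³⁺: group 4, so d-count = 4 − 3 = 1.
Octahedral (high-spin): t₂g¹ eg⁰, CFSE = 1(−0.4) + 0(+0.6) = -0.4Δ_oct = -0.4 × 129 = -52 kJ/mol.
In a tetrahedral site the filling is e¹ t₂⁰: CFSE(tet) = -0.6Δₜ = -0.6 × (4/9)(129) = -34 kJ/mol.
Subtracting, OSPE = -52 − (-34) = -18 kJ/mol.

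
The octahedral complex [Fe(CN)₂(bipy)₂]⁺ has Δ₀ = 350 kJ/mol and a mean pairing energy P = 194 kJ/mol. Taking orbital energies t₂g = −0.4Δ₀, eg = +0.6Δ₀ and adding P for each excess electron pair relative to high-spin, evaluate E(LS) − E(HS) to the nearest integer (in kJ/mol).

Ligand charges: 2×(-1) from CN⁻ and 2×(+0) from bipy sum to -2; with overall charge +1, Fe is +3.
Fe³⁺: group 8, so d-count = 8 − 3 = 5.
In the high-spin limit (t₂g³ eg²) the orbital term is 0.0Δ₀ = 0 kJ/mol, with no excess pairing.
Low-spin: t₂g⁵ eg⁰, orbital CFSE = -2.0Δ₀ = -700 kJ/mol; plus 2 excess pairs × P = +388 kJ/mol; total -312 kJ/mol.
The difference is -312 − (0) = -312 kJ/mol, so low-spin lies lower.

-312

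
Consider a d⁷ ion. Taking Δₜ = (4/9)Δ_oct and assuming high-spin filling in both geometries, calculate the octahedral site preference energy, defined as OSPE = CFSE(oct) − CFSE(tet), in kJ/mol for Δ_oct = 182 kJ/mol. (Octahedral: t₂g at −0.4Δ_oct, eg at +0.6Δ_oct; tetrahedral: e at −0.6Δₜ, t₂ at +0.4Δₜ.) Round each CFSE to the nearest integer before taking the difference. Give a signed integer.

-49

Octahedral (high-spin): t₂g⁵ eg², CFSE = 5(−0.4) + 2(+0.6) = -0.8Δ_oct = -0.8 × 182 = -146 kJ/mol.
Tetrahedral e⁴ t₂³ gives -1.2Δₜ = -1.2 × (4/9) × 182 = -97 kJ/mol.
OSPE = -146 − (-97) = -49 kJ/mol.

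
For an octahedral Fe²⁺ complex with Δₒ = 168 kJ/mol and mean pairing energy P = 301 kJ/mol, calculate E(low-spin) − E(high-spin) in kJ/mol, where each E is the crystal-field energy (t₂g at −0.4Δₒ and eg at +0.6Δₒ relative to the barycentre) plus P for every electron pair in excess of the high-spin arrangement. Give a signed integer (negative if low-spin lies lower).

266

Fe sits in group 8; removing 2 electrons leaves Fe²⁺ with 8 − 2 = 6 d electrons.
High-spin d⁶ fills as t₂g⁴ eg² with CFSE 4(−0.4) + 2(+0.6) = -0.4Δₒ = -67 kJ/mol.
Low-spin: t₂g⁶ eg⁰, orbital CFSE = -2.4Δₒ = -403 kJ/mol; plus 2 excess pairs × P = +602 kJ/mol; total 199 kJ/mol.
The difference is 199 − (-67) = 266 kJ/mol, so high-spin lies lower.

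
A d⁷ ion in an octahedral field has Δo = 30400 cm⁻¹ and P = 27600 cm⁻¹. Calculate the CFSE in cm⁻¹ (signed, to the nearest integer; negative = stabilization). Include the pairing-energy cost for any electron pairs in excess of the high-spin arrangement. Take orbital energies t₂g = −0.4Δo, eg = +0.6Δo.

Since Δo = 30400 cm⁻¹ > P = 27600 cm⁻¹, the complex adopts the low-spin configuration.
That gives t₂g⁶ eg¹.
Orbital CFSE = -1.8Δo = -1.8 × 30400 = -54720 cm⁻¹.
Excess pairs vs high-spin: 3 − 2 = 1; pairing cost = +27600 cm⁻¹.
Net CFSE = -54720 + 27600 = -27120 cm⁻¹.

-27120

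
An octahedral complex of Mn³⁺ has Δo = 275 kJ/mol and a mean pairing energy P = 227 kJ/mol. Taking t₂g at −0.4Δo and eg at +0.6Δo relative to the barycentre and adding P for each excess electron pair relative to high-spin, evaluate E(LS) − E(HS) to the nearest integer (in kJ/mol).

Group 7 minus oxidation state +3 gives a d⁴ configuration for Mn³⁺.
High-spin d⁴ fills as t₂g³ eg¹ with CFSE 3(−0.4) + 1(+0.6) = -0.6Δo = -165 kJ/mol.
For low-spin the configuration is t₂g⁴ eg⁰: orbital energy -1.6 × 275 = -440 kJ/mol, and 1 additional pair relative to high-spin adds 227 kJ/mol, giving -213 kJ/mol.
The difference is -213 − (-165) = -48 kJ/mol, so low-spin lies lower.

-48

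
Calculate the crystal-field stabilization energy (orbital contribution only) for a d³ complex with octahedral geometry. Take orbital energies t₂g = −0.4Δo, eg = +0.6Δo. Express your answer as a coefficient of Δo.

-1.2 Δo

Configuration: t₂g³ eg⁰.
CFSE = 3(-0.4Δo) + 0(0.6Δo) = -1.2Δo + 0.0Δo = -1.2Δo.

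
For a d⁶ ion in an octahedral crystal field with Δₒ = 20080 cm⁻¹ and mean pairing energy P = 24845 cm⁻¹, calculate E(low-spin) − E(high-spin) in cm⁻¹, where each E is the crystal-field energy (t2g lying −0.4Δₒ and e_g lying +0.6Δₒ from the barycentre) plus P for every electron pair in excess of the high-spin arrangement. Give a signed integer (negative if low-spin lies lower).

High-spin: t2g^4 e_g^2, CFSE = -0.4Δₒ = -8032 cm⁻¹.
Low-spin t2g^6 e_g^0 gives -2.4Δₒ = -48192 cm⁻¹, but forming 2 extra pairs costs 2P = 49690 cm⁻¹, so E(LS) = -48192 + 49690 = 1498 cm⁻¹.
Thus E(LS) − E(HS) = 9530 cm⁻¹.

9530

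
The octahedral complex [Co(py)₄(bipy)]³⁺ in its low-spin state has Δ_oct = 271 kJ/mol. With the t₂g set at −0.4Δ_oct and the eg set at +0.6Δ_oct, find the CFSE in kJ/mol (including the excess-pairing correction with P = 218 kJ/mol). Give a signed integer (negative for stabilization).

-214

Ligand charges: 4×(+0) from py and 1×(+0) from bipy sum to +0; with overall charge +3, Co is +3.
Group 9 minus oxidation state +3 gives a d⁶ configuration for Co³⁺.
Configuration: t₂g⁶ eg⁰.
Orbital CFSE = 6(-0.4) + 0(0.6) = -2.4Δ_oct = -2.4 × 271 = -650 kJ/mol.
Pairing penalty: 3 pairs vs 1 in the high-spin reference → 2 extra × P = 436 kJ/mol.
Net CFSE = -650 + 436 = -214 kJ/mol.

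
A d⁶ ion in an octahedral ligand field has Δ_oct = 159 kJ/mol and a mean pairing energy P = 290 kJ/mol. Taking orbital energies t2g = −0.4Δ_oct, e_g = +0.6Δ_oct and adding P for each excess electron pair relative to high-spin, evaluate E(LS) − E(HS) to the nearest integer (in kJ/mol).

High-spin: t2g^4 e_g^2, CFSE = -0.4Δ_oct = -64 kJ/mol.
Low-spin: t2g^6 e_g^0, orbital CFSE = -2.4Δ_oct = -382 kJ/mol; plus 2 excess pairs × P = +580 kJ/mol; total 198 kJ/mol.
Thus E(LS) − E(HS) = 262 kJ/mol.

262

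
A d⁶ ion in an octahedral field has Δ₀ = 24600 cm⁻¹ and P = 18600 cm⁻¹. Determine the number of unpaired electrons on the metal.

0

Here Δ₀ > P (24600 > 18600), so the low-spin state is favoured.
That gives t₂g⁶ eg⁰.
Unpaired electrons: 0.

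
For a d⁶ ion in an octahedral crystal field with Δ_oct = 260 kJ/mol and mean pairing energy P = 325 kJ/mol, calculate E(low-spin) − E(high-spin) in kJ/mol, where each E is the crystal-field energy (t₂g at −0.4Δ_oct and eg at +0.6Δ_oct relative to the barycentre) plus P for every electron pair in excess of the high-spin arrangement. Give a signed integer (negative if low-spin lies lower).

High-spin d⁶ fills as t₂g⁴ eg² with CFSE 4(−0.4) + 2(+0.6) = -0.4Δ_oct = -104 kJ/mol.
For low-spin the configuration is t₂g⁶ eg⁰: orbital energy -2.4 × 260 = -624 kJ/mol, and 2 additional pairs relative to high-spin add 650 kJ/mol, giving 26 kJ/mol.
The difference is 26 − (-104) = 130 kJ/mol, so high-spin lies lower.

130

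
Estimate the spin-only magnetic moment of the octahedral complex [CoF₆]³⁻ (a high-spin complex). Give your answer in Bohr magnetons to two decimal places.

4.90 Bohr magnetons

Each F⁻ contributes -1; 6 × (-1) = -6. With overall charge -3, Co is in the +3 oxidation state.
Co sits in group 9; removing 3 electrons leaves Co³⁺ with 9 − 3 = 6 d electrons.
Configuration: t2g^4 e_g^2 → 4 unpaired electrons.
μ(spin-only) = √[4(4+2)] = √24 ≈ 4.90 Bohr magnetons.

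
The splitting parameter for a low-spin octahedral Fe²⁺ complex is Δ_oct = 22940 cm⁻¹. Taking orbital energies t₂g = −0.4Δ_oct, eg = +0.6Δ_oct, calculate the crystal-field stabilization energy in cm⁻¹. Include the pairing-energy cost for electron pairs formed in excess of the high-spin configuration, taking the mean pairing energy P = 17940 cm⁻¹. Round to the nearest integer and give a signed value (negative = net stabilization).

-19176

Group 8 minus oxidation state +2 gives a d⁶ configuration for Fe²⁺.
The d⁶ electrons fill as t₂g⁶ eg⁰.
Orbital CFSE = 6(-0.4) + 0(0.6) = -2.4Δ_oct = -2.4 × 22940 = -55056 cm⁻¹.
Pairing penalty: 3 pairs vs 1 in the high-spin reference → 2 extra × P = 35880 cm⁻¹.
Overall CFSE = -55056 + 35880 = -19176 cm⁻¹.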